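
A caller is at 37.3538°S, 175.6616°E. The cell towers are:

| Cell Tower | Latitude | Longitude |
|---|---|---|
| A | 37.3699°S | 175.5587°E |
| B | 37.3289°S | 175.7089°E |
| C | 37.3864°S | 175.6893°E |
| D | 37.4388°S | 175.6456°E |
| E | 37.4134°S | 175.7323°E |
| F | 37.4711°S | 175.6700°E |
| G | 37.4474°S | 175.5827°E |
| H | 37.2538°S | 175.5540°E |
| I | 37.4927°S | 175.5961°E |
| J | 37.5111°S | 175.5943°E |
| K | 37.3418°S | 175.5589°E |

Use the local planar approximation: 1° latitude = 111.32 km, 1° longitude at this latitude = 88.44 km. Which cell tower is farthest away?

Distances from 37.3538°S, 175.6616°E:
A: √((-0.0161·111.32)² + (-0.1029·88.44)²) = √(3.212167 + 82.818663) = 9.2753 km
B: √((0.0249·111.32)² + (0.0473·88.44)²) = √(7.683252 + 17.499263) = 5.0182 km
C: √((-0.0326·111.32)² + (0.0277·88.44)²) = √(13.169873 + 6.001461) = 4.3785 km
D: √((-0.0850·111.32)² + (-0.0160·88.44)²) = √(89.533229 + 2.002338) = 9.5674 km
E: √((-0.0596·111.32)² + (0.0707·88.44)²) = √(44.018873 + 39.096357) = 9.1168 km
F: √((-0.1173·111.32)² + (0.0084·88.44)²) = √(170.507081 + 0.551894) = 13.0790 km
G: √((-0.0936·111.32)² + (-0.0789·88.44)²) = √(108.567064 + 48.691312) = 12.5403 km
H: √((0.1000·111.32)² + (-0.1076·88.44)²) = √(123.921424 + 90.556997) = 14.6451 km
I: √((-0.1389·111.32)² + (-0.0655·88.44)²) = √(239.084206 + 33.556764) = 16.5118 km
J: √((-0.1573·111.32)² + (-0.0673·88.44)²) = √(306.622373 + 35.426447) = 18.4946 km
K: √((0.0120·111.32)² + (-0.1027·88.44)²) = √(1.784469 + 82.497038) = 9.1805 km
Maximum: J at 18.4946 km.

J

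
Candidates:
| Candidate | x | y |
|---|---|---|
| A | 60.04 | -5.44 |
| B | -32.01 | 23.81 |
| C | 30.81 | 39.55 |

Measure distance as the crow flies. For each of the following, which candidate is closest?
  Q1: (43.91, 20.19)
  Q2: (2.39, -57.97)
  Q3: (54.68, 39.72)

Q1→C; Q2→A; Q3→C

Q1 at (43.91, 20.19):
  A: 30.28
  B: 76.01
  C: 23.38
  → nearest: C (23.38)
Q2 at (2.39, -57.97):
  A: 77.99
  B: 88.72
  C: 101.58
  → nearest: A (77.99)
Q3 at (54.68, 39.72):
  A: 45.48
  B: 88.14
  C: 23.87
  → nearest: C (23.87)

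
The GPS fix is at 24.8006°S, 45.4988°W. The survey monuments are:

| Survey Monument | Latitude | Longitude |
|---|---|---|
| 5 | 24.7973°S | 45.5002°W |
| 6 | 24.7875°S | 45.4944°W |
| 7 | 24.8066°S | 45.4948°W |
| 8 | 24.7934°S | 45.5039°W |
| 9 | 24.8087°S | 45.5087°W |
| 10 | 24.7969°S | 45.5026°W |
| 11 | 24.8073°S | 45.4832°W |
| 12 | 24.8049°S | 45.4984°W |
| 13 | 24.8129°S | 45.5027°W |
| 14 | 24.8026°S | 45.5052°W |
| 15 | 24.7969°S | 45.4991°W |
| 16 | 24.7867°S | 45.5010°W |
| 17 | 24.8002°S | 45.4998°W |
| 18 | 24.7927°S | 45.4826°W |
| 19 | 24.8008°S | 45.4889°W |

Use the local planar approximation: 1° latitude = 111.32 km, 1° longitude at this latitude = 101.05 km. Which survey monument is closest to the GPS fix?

17

Distances from 24.8006°S, 45.4988°W:
5: √((0.0033·111.32)² + (-0.0014·101.05)²) = √(0.134950 + 0.020014) = 0.3937 km
6: √((0.0131·111.32)² + (0.0044·101.05)²) = √(2.126616 + 0.197687) = 1.5246 km
7: √((-0.0060·111.32)² + (0.0040·101.05)²) = √(0.446117 + 0.163378) = 0.7807 km
8: √((0.0072·111.32)² + (-0.0051·101.05)²) = √(0.642409 + 0.265591) = 0.9529 km
9: √((-0.0081·111.32)² + (-0.0099·101.05)²) = √(0.813048 + 1.000790) = 1.3468 km
10: √((0.0037·111.32)² + (-0.0038·101.05)²) = √(0.169648 + 0.147448) = 0.5631 km
11: √((-0.0067·111.32)² + (0.0156·101.05)²) = √(0.556283 + 2.484974) = 1.7439 km
12: √((-0.0043·111.32)² + (0.0004·101.05)²) = √(0.229131 + 0.001634) = 0.4804 km
13: √((-0.0123·111.32)² + (-0.0039·101.05)²) = √(1.874807 + 0.155311) = 1.4248 km
14: √((-0.0020·111.32)² + (-0.0064·101.05)²) = √(0.049569 + 0.418247) = 0.6840 km
15: √((0.0037·111.32)² + (-0.0003·101.05)²) = √(0.169648 + 0.000919) = 0.4130 km
16: √((0.0139·111.32)² + (-0.0022·101.05)²) = √(2.394286 + 0.049422) = 1.5632 km
17: √((0.0004·111.32)² + (-0.0010·101.05)²) = √(0.001983 + 0.010211) = 0.1104 km
18: √((0.0079·111.32)² + (0.0162·101.05)²) = √(0.773394 + 2.679802) = 1.8583 km
19: √((-0.0002·111.32)² + (0.0099·101.05)²) = √(0.000496 + 1.000790) = 1.0006 km
Minimum: 17 at 0.1104 km.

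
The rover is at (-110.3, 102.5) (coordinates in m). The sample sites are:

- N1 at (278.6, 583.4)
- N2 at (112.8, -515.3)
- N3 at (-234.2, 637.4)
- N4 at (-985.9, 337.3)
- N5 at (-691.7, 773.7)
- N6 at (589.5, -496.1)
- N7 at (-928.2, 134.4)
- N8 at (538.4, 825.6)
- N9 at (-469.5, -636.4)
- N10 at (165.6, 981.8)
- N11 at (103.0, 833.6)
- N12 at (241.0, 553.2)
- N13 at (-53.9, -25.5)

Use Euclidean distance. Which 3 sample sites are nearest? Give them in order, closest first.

Distances from (-110.3, 102.5):
N1: 618.5 m
N2: 656.8 m
N3: 549.1 m
N4: 906.5 m
N5: 888.0 m
N6: 920.9 m
N7: 818.5 m
N8: 971.4 m
N9: 821.6 m
N10: 921.6 m
N11: 761.6 m
N12: 571.4 m
N13: 139.9 m
Sorted: N13 (139.9 m) < N3 (549.1 m) < N12 (571.4 m) < N1 (618.5 m) < N2 (656.8 m) < …

N13, N3, N12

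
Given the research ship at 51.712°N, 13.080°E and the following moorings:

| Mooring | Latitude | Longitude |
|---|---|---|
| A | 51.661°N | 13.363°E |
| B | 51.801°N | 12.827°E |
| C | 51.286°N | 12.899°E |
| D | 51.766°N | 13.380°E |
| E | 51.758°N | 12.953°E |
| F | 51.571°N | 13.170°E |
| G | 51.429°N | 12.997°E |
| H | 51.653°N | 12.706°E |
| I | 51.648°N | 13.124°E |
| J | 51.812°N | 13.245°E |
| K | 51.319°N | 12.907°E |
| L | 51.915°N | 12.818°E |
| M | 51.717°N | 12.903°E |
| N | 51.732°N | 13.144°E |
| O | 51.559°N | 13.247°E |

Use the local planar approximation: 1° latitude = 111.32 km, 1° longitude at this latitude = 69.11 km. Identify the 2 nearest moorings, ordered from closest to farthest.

N, I

Distances from 51.712°N, 13.080°E:
A: √((-0.051·111.32)² + (0.283·69.11)²) = √(32.23196 + 382.52045) = 20.365 km
B: √((0.089·111.32)² + (-0.253·69.11)²) = √(98.15816 + 305.71928) = 20.097 km
C: √((-0.426·111.32)² + (-0.181·69.11)²) = √(2248.87643 + 156.47283) = 49.044 km
D: √((0.054·111.32)² + (0.300·69.11)²) = √(36.13549 + 429.85729) = 21.587 km
E: √((0.046·111.32)² + (-0.127·69.11)²) = √(26.22177 + 77.03520) = 10.162 km
F: √((-0.141·111.32)² + (0.090·69.11)²) = √(246.36818 + 38.68716) = 16.884 km
G: √((-0.283·111.32)² + (-0.083·69.11)²) = √(992.47429 + 32.90319) = 32.022 km
H: √((-0.059·111.32)² + (-0.374·69.11)²) = √(43.13705 + 668.07465) = 26.669 km
I: √((-0.064·111.32)² + (0.044·69.11)²) = √(50.75822 + 9.24671) = 7.746 km
J: √((0.100·111.32)² + (0.165·69.11)²) = √(123.92142 + 130.03183) = 15.936 km
K: √((-0.393·111.32)² + (-0.173·69.11)²) = √(1913.95400 + 142.94665) = 45.353 km
L: √((0.203·111.32)² + (-0.262·69.11)²) = √(510.66780 + 327.85693) = 28.957 km
M: √((0.005·111.32)² + (-0.177·69.11)²) = √(0.30980 + 149.63332) = 12.245 km
N: √((0.020·111.32)² + (0.064·69.11)²) = √(4.95686 + 19.56328) = 4.952 km
O: √((-0.153·111.32)² + (0.167·69.11)²) = √(290.08766 + 133.20322) = 20.574 km
Sorted: N (4.952 km) < I (7.746 km) < E (10.162 km) < M (12.245 km) < …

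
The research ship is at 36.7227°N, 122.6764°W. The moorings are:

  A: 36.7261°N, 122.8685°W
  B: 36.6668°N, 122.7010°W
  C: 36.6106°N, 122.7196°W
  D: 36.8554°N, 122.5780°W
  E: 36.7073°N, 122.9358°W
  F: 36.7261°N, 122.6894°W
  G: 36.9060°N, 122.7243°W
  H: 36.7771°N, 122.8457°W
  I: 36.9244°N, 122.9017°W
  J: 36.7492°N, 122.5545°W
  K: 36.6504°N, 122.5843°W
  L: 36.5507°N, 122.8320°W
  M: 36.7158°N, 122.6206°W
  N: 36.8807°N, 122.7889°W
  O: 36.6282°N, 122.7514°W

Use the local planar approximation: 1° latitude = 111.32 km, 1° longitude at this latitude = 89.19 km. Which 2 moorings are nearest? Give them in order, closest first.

Distances from 36.7227°N, 122.6764°W:
A: √((0.0034·111.32)² + (-0.1921·89.19)²) = √(0.143253 + 293.553361) = 17.1376 km
B: √((-0.0559·111.32)² + (-0.0246·89.19)²) = √(38.723090 + 4.813961) = 6.5983 km
C: √((-0.1121·111.32)² + (-0.0432·89.19)²) = √(155.724742 + 14.845671) = 13.0603 km
D: √((0.1327·111.32)² + (0.0984·89.19)²) = √(218.216829 + 77.023371) = 17.1826 km
E: √((-0.0154·111.32)² + (-0.2594·89.19)²) = √(2.938920 + 535.269221) = 23.1993 km
F: √((0.0034·111.32)² + (-0.0130·89.19)²) = √(0.143253 + 1.344371) = 1.2197 km
G: √((0.1833·111.32)² + (-0.0479·89.19)²) = √(416.362229 + 18.251701) = 20.8474 km
H: √((0.0544·111.32)² + (-0.1693·89.19)²) = √(36.672811 + 228.005983) = 16.2690 km
I: √((0.2017·111.32)² + (-0.2253·89.19)²) = √(504.148166 + 403.789212) = 30.1320 km
J: √((0.0265·111.32)² + (0.1219·89.19)²) = √(8.702382 + 118.206059) = 11.2654 km
K: √((-0.0723·111.32)² + (0.0921·89.19)²) = √(64.777322 + 67.476351) = 11.5002 km
L: √((-0.1720·111.32)² + (-0.1556·89.19)²) = √(366.609141 + 192.597885) = 23.6476 km
M: √((-0.0069·111.32)² + (0.0558·89.19)²) = √(0.589990 + 24.768558) = 5.0357 km
N: √((0.1580·111.32)² + (-0.1125·89.19)²) = √(309.357443 + 100.678648) = 20.2493 km
O: √((-0.0945·111.32)² + (-0.0750·89.19)²) = √(110.664930 + 44.746066) = 12.4664 km
Sorted: F (1.2197 km) < M (5.0357 km) < B (6.5983 km) < J (11.2654 km) < …

F, M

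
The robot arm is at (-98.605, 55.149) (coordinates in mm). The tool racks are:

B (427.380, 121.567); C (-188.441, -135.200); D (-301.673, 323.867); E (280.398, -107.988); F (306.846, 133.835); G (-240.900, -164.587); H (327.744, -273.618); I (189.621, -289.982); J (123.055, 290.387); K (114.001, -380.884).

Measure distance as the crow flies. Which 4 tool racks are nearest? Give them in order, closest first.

C, G, J, D

Distances from (-98.605, 55.149):
B: 530.162 mm
C: 210.483 mm
D: 336.817 mm
E: 412.622 mm
F: 413.016 mm
G: 261.786 mm
H: 538.388 mm
I: 449.655 mm
J: 323.218 mm
K: 485.104 mm
Sorted: C (210.483 mm) < G (261.786 mm) < J (323.218 mm) < D (336.817 mm) < E (412.622 mm) < F (413.016 mm) < …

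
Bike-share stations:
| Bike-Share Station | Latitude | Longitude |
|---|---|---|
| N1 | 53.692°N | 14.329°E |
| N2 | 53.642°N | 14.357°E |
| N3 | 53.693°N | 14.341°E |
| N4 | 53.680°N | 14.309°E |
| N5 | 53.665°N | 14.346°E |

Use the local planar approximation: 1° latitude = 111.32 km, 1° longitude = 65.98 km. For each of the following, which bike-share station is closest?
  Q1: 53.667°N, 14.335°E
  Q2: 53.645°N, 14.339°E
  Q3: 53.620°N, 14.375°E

Q1→N5; Q2→N2; Q3→N2

Q1 at 53.667°N, 14.335°E:
  N1: 2.811 km
  N2: 3.139 km
  N3: 2.921 km
  N4: 2.244 km
  N5: 0.759 km
  → nearest: N5 (0.759 km)
Q2 at 53.645°N, 14.339°E:
  N1: 5.273 km
  N2: 1.234 km
  N3: 5.345 km
  N4: 4.370 km
  N5: 2.274 km
  → nearest: N2 (1.234 km)
Q3 at 53.620°N, 14.375°E:
  N1: 8.570 km
  N2: 2.722 km
  N3: 8.430 km
  N4: 7.973 km
  N5: 5.362 km
  → nearest: N2 (2.722 km)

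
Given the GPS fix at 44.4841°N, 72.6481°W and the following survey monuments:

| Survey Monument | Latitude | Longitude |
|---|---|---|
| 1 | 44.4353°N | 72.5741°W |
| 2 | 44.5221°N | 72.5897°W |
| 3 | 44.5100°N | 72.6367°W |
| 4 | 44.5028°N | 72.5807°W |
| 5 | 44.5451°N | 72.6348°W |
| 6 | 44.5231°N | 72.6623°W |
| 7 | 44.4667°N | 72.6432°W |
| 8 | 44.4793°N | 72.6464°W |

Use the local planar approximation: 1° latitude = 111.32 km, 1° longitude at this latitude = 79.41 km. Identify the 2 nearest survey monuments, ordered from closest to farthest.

Distances from 44.4841°N, 72.6481°W:
1: √((-0.0488·111.32)² + (0.0740·79.41)²) = √(29.511144 + 34.531372) = 8.0027 km
2: √((0.0380·111.32)² + (0.0584·79.41)²) = √(17.894254 + 21.506814) = 6.2770 km
3: √((0.0259·111.32)² + (0.0114·79.41)²) = √(8.312773 + 0.819521) = 3.0220 km
4: √((0.0187·111.32)² + (0.0674·79.41)²) = √(4.333408 + 28.646409) = 5.7428 km
5: √((0.0610·111.32)² + (0.0133·79.41)²) = √(46.111162 + 1.115459) = 6.8722 km
6: √((0.0390·111.32)² + (-0.0142·79.41)²) = √(18.848449 + 1.271531) = 4.4855 km
7: √((-0.0174·111.32)² + (0.0049·79.41)²) = √(3.751845 + 0.151406) = 1.9757 km
8: √((-0.0048·111.32)² + (0.0017·79.41)²) = √(0.285515 + 0.018224) = 0.5511 km
Sorted: 8 (0.5511 km) < 7 (1.9757 km) < 3 (3.0220 km) < 6 (4.4855 km) < …

8, 7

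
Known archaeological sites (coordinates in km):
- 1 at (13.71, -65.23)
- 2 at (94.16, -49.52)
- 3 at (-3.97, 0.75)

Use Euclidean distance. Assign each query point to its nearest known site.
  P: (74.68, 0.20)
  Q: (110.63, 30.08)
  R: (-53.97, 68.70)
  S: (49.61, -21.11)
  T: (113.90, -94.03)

P at (74.68, 0.20):
  1: √((-60.97)² + (-65.43)²) = √(3717.3409 + 4281.0849) = 89.43 km
  2: √((19.48)² + (-49.72)²) = √(379.4704 + 2472.0784) = 53.40 km
  3: √((-78.65)² + (0.55)²) = √(6185.8225 + 0.3025) = 78.65 km
  → nearest: 2 (53.40 km)
Q at (110.63, 30.08):
  1: √((-96.92)² + (-95.31)²) = √(9393.4864 + 9083.9961) = 135.93 km
  2: √((-16.47)² + (-79.60)²) = √(271.2609 + 6336.1600) = 81.29 km
  3: √((-114.60)² + (-29.33)²) = √(13133.1600 + 860.2489) = 118.29 km
  → nearest: 2 (81.29 km)
R at (-53.97, 68.70):
  1: √((67.68)² + (-133.93)²) = √(4580.5824 + 17937.2449) = 150.06 km
  2: √((148.13)² + (-118.22)²) = √(21942.4969 + 13975.9684) = 189.52 km
  3: √((50.00)² + (-67.95)²) = √(2500.0000 + 4617.2025) = 84.36 km
  → nearest: 3 (84.36 km)
S at (49.61, -21.11):
  1: √((-35.90)² + (-44.12)²) = √(1288.8100 + 1946.5744) = 56.88 km
  2: √((44.55)² + (-28.41)²) = √(1984.7025 + 807.1281) = 52.84 km
  3: √((-53.58)² + (21.86)²) = √(2870.8164 + 477.8596) = 57.87 km
  → nearest: 2 (52.84 km)
T at (113.90, -94.03):
  1: √((-100.19)² + (28.80)²) = √(10038.0361 + 829.4400) = 104.25 km
  2: √((-19.74)² + (44.51)²) = √(389.6676 + 1981.1401) = 48.69 km
  3: √((-117.87)² + (94.78)²) = √(13893.3369 + 8983.2484) = 151.25 km
  → nearest: 2 (48.69 km)

P→2; Q→2; R→3; S→2; T→2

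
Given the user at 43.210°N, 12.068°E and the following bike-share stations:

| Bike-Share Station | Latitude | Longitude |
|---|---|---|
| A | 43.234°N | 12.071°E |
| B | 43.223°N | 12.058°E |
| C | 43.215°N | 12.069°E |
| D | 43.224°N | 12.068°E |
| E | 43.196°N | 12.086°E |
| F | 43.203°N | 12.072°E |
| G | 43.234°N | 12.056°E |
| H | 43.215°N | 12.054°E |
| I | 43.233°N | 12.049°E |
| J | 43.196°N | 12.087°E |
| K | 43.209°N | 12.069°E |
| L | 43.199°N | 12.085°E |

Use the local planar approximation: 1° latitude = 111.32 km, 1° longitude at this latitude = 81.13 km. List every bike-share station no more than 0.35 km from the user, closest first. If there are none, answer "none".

Distances from 43.210°N, 12.068°E:
A: 2.683 km
B: 1.659 km
C: 0.562 km
D: 1.558 km
E: 2.136 km
F: 0.844 km
G: 2.844 km
H: 1.265 km
I: 2.989 km
J: 2.192 km
K: 0.138 km
L: 1.844 km
Threshold 0.35 km: K (0.138 km) is within range.

K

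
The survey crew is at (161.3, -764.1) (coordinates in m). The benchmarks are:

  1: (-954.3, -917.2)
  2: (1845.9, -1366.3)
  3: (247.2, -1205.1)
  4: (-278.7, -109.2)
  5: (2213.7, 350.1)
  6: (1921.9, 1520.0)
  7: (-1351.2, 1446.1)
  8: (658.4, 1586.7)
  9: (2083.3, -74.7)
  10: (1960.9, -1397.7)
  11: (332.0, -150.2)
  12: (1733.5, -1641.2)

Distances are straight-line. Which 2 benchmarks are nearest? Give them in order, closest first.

3, 11

Distances from (161.3, -764.1):
1: 1126.1 m
2: 1789.0 m
3: 449.3 m
4: 789.0 m
5: 2335.3 m
6: 2883.9 m
7: 2678.2 m
8: 2402.8 m
9: 2041.9 m
10: 1907.9 m
11: 637.2 m
12: 1800.3 m
Sorted: 3 (449.3 m) < 11 (637.2 m) < 4 (789.0 m) < 1 (1126.1 m) < …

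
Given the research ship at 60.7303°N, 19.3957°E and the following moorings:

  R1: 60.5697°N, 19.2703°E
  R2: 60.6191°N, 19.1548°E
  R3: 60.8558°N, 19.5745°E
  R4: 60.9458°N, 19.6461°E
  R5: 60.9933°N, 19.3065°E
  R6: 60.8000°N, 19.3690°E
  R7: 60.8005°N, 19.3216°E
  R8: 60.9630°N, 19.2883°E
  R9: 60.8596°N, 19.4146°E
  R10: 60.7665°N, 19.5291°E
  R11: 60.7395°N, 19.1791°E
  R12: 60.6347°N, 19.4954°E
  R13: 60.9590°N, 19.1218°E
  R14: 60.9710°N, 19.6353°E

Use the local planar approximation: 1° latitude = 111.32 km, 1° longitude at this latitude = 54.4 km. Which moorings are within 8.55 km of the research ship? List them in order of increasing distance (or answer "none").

R6, R10

Distances from 60.7303°N, 19.3957°E:
R1: √((-0.1606·111.32)² + (-0.1254·54.4)²) = √(319.622598 + 46.536409) = 19.1353 km
R2: √((-0.1112·111.32)² + (-0.2409·54.4)²) = √(153.234293 + 171.739977) = 18.0270 km
R3: √((0.1255·111.32)² + (0.1788·54.4)²) = √(195.179341 + 94.609082) = 17.0232 km
R4: √((0.2155·111.32)² + (0.2504·54.4)²) = √(575.494191 + 185.552345) = 27.5871 km
R5: √((0.2630·111.32)² + (-0.0892·54.4)²) = √(857.152098 + 23.546562) = 29.6766 km
R6: √((0.0697·111.32)² + (-0.0267·54.4)²) = √(60.202143 + 2.109698) = 7.8938 km
R7: √((0.0702·111.32)² + (-0.0741·54.4)²) = √(61.068973 + 16.249283) = 8.7931 km
R8: √((0.2327·111.32)² + (-0.1074·54.4)²) = √(671.025713 + 34.135507) = 26.5549 km
R9: √((0.1293·111.32)² + (0.0189·54.4)²) = √(207.177909 + 1.057113) = 14.4304 km
R10: √((0.0362·111.32)² + (0.1334·54.4)²) = √(16.239159 + 52.663468) = 8.3008 km
R11: √((0.0092·111.32)² + (-0.2166·54.4)²) = √(1.048871 + 138.840032) = 11.8275 km
R12: √((-0.0956·111.32)² + (0.0997·54.4)²) = √(113.256251 + 29.416305) = 11.9446 km
R13: √((0.2287·111.32)² + (-0.2739·54.4)²) = √(648.154775 + 222.014768) = 29.4986 km
R14: √((0.2407·111.32)² + (0.2396·54.4)²) = √(717.957234 + 169.891412) = 29.7968 km
Threshold 8.55 km: R6 (7.8938 km), R10 (8.3008 km) are within range.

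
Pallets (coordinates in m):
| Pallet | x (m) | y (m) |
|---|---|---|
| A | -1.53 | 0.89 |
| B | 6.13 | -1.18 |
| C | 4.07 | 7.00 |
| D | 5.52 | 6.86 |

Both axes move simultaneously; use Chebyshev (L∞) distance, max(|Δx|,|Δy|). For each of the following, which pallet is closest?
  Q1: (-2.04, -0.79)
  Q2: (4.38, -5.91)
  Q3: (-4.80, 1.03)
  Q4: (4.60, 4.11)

Q1→A; Q2→B; Q3→A; Q4→D

Q1 at (-2.04, -0.79):
  A: 1.68 m
  B: 8.17 m
  C: 7.79 m
  D: 7.65 m
  → nearest: A (1.68 m)
Q2 at (4.38, -5.91):
  A: 6.80 m
  B: 4.73 m
  C: 12.91 m
  D: 12.77 m
  → nearest: B (4.73 m)
Q3 at (-4.80, 1.03):
  A: 3.27 m
  B: 10.93 m
  C: 8.87 m
  D: 10.32 m
  → nearest: A (3.27 m)
Q4 at (4.60, 4.11):
  A: 6.13 m
  B: 5.29 m
  C: 2.89 m
  D: 2.75 m
  → nearest: D (2.75 m)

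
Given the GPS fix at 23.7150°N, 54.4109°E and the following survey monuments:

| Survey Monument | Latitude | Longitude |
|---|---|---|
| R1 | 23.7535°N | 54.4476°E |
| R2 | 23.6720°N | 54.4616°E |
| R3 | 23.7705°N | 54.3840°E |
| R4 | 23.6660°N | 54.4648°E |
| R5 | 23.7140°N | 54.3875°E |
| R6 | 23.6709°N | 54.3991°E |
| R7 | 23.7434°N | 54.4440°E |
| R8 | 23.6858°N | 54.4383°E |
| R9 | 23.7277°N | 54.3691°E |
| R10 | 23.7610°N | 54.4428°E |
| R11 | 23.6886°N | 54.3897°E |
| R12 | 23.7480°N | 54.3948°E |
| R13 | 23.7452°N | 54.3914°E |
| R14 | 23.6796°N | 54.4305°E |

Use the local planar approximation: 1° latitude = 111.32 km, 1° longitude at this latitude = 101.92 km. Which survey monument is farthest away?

Distances from 23.7150°N, 54.4109°E:
R1: √((0.0385·111.32)² + (0.0367·101.92)²) = √(18.368253 + 13.991071) = 5.6885 km
R2: √((-0.0430·111.32)² + (0.0507·101.92)²) = √(22.913071 + 26.701444) = 7.0438 km
R3: √((0.0555·111.32)² + (-0.0269·101.92)²) = √(38.170897 + 7.516634) = 6.7593 km
R4: √((-0.0490·111.32)² + (0.0539·101.92)²) = √(29.753534 + 30.178410) = 7.7416 km
R5: √((-0.0010·111.32)² + (-0.0234·101.92)²) = √(0.012392 + 5.687882) = 2.3875 km
R6: √((-0.0441·111.32)² + (-0.0118·101.92)²) = √(24.100362 + 1.446381) = 5.0544 km
R7: √((0.0284·111.32)² + (0.0331·101.92)²) = √(9.995006 + 11.380853) = 4.6234 km
R8: √((-0.0292·111.32)² + (0.0274·101.92)²) = √(10.566036 + 7.798659) = 4.2854 km
R9: √((0.0127·111.32)² + (-0.0418·101.92)²) = √(1.998729 + 18.149781) = 4.4887 km
R10: √((0.0460·111.32)² + (0.0319·101.92)²) = √(26.221773 + 10.570614) = 6.0657 km
R11: √((-0.0264·111.32)² + (-0.0212·101.92)²) = √(8.636828 + 4.668642) = 3.6477 km
R12: √((0.0330·111.32)² + (-0.0161·101.92)²) = √(13.495043 + 2.692592) = 4.0234 km
R13: √((0.0302·111.32)² + (-0.0195·101.92)²) = √(11.302130 + 3.949918) = 3.9054 km
R14: √((-0.0354·111.32)² + (0.0196·101.92)²) = √(15.529337 + 3.990534) = 4.4181 km
Maximum: R4 at 7.7416 km.

R4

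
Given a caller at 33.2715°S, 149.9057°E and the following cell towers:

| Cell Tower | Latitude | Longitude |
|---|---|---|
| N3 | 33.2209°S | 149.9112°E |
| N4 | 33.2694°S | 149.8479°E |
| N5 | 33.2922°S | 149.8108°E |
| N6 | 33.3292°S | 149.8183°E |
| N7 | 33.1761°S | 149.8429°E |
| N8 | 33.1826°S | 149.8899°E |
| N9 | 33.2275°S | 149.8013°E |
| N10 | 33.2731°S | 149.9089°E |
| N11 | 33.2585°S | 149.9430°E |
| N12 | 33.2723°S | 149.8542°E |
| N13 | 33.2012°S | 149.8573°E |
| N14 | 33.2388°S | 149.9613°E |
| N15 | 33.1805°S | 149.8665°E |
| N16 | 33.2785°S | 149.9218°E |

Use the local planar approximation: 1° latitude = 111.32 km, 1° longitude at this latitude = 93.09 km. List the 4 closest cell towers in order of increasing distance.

Distances from 33.2715°S, 149.9057°E:
N3: 5.6560 km
N4: 5.3857 km
N5: 9.1298 km
N6: 10.3659 km
N7: 12.1227 km
N8: 10.0050 km
N9: 10.8831 km
N10: 0.3471 km
N11: 3.7618 km
N12: 4.7950 km
N13: 9.0301 km
N14: 6.3277 km
N15: 10.7673 km
N16: 1.6892 km
Sorted: N10 (0.3471 km) < N16 (1.6892 km) < N11 (3.7618 km) < N12 (4.7950 km) < N4 (5.3857 km) < N3 (5.6560 km) < …

N10, N16, N11, N12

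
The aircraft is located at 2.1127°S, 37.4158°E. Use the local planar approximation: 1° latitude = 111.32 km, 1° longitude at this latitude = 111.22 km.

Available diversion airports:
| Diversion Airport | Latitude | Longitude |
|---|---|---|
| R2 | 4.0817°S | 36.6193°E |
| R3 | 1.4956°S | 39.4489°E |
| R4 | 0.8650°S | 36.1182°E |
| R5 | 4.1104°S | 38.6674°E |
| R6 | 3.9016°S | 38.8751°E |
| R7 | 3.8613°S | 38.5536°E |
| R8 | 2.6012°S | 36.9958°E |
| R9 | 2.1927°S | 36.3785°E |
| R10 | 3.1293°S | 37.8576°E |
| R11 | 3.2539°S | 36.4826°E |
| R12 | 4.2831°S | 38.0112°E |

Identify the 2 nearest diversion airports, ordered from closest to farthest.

R8, R9

Distances from 2.1127°S, 37.4158°E:
R2: 236.4138 km
R3: 236.3260 km
R4: 200.2986 km
R5: 262.3587 km
R6: 256.9032 km
R7: 232.1727 km
R8: 71.6883 km
R9: 115.7117 km
R10: 123.3751 km
R11: 164.0464 km
R12: 250.5195 km
Sorted: R8 (71.6883 km) < R9 (115.7117 km) < R10 (123.3751 km) < R11 (164.0464 km) < …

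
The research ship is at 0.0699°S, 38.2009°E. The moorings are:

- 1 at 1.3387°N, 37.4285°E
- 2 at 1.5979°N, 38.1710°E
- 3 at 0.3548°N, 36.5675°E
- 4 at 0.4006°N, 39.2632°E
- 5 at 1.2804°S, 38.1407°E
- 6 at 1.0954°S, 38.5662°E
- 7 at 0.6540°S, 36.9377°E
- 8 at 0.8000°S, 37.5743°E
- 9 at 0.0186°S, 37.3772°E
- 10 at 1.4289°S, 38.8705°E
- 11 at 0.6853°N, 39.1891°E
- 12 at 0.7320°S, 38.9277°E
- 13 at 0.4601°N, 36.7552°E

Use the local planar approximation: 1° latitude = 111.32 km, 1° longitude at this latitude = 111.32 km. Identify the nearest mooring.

9

Distances from 0.0699°S, 38.2009°E:
1: 178.8326 km
2: 185.6893 km
3: 187.8759 km
4: 129.3350 km
5: 134.9194 km
6: 121.1852 km
7: 154.9248 km
8: 107.1031 km
9: 91.8719 km
10: 168.6505 km
11: 138.4521 km
12: 109.4460 km
13: 171.4093 km
Minimum: 9 at 91.8719 km.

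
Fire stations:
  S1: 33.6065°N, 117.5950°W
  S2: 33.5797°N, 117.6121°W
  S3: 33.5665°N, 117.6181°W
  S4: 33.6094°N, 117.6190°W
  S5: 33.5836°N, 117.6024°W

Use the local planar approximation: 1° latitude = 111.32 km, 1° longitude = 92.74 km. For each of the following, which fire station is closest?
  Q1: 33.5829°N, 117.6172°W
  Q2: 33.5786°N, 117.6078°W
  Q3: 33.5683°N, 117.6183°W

Q1→S2; Q2→S2; Q3→S3

Q1 at 33.5829°N, 117.6172°W:
  S1: √((0.0236·111.32)² + (0.0222·92.74)²) = √(6.901928 + 4.238773) = 3.3378 km
  S2: √((-0.0032·111.32)² + (0.0051·92.74)²) = √(0.126896 + 0.223704) = 0.5921 km
  S3: √((-0.0164·111.32)² + (-0.0009·92.74)²) = √(3.332991 + 0.006967) = 1.8276 km
  S4: √((0.0265·111.32)² + (-0.0018·92.74)²) = √(8.702382 + 0.027866) = 2.9547 km
  S5: √((0.0007·111.32)² + (0.0148·92.74)²) = √(0.006072 + 1.883899) = 1.3748 km
  → nearest: S2 (0.5921 km)
Q2 at 33.5786°N, 117.6078°W:
  S1: √((0.0279·111.32)² + (0.0128·92.74)²) = √(9.646168 + 1.409140) = 3.3250 km
  S2: √((0.0011·111.32)² + (-0.0043·92.74)²) = √(0.014994 + 0.159027) = 0.4172 km
  S3: √((-0.0121·111.32)² + (-0.0103·92.74)²) = √(1.814334 + 0.912449) = 1.6513 km
  S4: √((0.0308·111.32)² + (-0.0112·92.74)²) = √(11.755682 + 1.078873) = 3.5825 km
  S5: √((0.0050·111.32)² + (0.0054·92.74)²) = √(0.309804 + 0.250797) = 0.7487 km
  → nearest: S2 (0.4172 km)
Q3 at 33.5683°N, 117.6183°W:
  S1: √((0.0382·111.32)² + (0.0233·92.74)²) = √(18.083110 + 4.669238) = 4.7699 km
  S2: √((0.0114·111.32)² + (0.0062·92.74)²) = √(1.610483 + 0.330611) = 1.3932 km
  S3: √((-0.0018·111.32)² + (0.0002·92.74)²) = √(0.040151 + 0.000344) = 0.2012 km
  S4: √((0.0411·111.32)² + (-0.0007·92.74)²) = √(20.932931 + 0.004214) = 4.5757 km
  S5: √((0.0153·111.32)² + (0.0159·92.74)²) = √(2.900877 + 2.174345) = 2.2528 km
  → nearest: S3 (0.2012 km)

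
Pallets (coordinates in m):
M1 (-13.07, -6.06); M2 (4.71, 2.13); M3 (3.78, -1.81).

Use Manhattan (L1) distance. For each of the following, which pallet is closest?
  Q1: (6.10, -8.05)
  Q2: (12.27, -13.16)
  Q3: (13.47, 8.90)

Q1 at (6.10, -8.05):
  M1: 21.16 m
  M2: 11.57 m
  M3: 8.56 m
  → nearest: M3 (8.56 m)
Q2 at (12.27, -13.16):
  M1: 32.44 m
  M2: 22.85 m
  M3: 19.84 m
  → nearest: M3 (19.84 m)
Q3 at (13.47, 8.90):
  M1: 41.50 m
  M2: 15.53 m
  M3: 20.40 m
  → nearest: M2 (15.53 m)

Q1→M3; Q2→M3; Q3→M2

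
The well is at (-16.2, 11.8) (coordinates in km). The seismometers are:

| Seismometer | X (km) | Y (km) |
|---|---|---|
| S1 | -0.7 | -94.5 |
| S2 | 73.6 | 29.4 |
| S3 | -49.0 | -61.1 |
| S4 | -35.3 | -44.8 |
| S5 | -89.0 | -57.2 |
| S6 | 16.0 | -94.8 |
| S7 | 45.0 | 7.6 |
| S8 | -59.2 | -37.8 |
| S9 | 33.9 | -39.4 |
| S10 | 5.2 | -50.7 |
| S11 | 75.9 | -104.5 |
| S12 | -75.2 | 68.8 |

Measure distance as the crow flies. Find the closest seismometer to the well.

Distances from (-16.2, 11.8):
S1: √((15.5)² + (-106.3)²) = √(240.250 + 11299.690) = 107.4 km
S2: √((89.8)² + (17.6)²) = √(8064.040 + 309.760) = 91.5 km
S3: √((-32.8)² + (-72.9)²) = √(1075.840 + 5314.410) = 79.9 km
S4: √((-19.1)² + (-56.6)²) = √(364.810 + 3203.560) = 59.7 km
S5: √((-72.8)² + (-69.0)²) = √(5299.840 + 4761.000) = 100.3 km
S6: √((32.2)² + (-106.6)²) = √(1036.840 + 11363.560) = 111.4 km
S7: √((61.2)² + (-4.2)²) = √(3745.440 + 17.640) = 61.3 km
S8: √((-43.0)² + (-49.6)²) = √(1849.000 + 2460.160) = 65.6 km
S9: √((50.1)² + (-51.2)²) = √(2510.010 + 2621.440) = 71.6 km
S10: √((21.4)² + (-62.5)²) = √(457.960 + 3906.250) = 66.1 km
S11: √((92.1)² + (-116.3)²) = √(8482.410 + 13525.690) = 148.4 km
S12: √((-59.0)² + (57.0)²) = √(3481.000 + 3249.000) = 82.0 km
Minimum: S4 at 59.7 km.

S4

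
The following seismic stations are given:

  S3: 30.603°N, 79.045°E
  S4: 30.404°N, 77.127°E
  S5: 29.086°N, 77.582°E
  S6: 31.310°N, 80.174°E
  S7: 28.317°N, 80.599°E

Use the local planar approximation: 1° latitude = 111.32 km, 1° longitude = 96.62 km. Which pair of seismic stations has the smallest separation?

Pairwise distances:
S3–S6: 134.512 km
S4–S5: 153.164 km
S3–S4: 186.637 km
S3–S5: 220.225 km
S3–S7: 295.471 km
S5–S7: 303.812 km
S4–S6: 311.198 km
S6–S7: 335.702 km
S5–S6: 352.155 km
S4–S7: 408.058 km
Closest pair: S3–S6 at 134.512 km.

S3 and S6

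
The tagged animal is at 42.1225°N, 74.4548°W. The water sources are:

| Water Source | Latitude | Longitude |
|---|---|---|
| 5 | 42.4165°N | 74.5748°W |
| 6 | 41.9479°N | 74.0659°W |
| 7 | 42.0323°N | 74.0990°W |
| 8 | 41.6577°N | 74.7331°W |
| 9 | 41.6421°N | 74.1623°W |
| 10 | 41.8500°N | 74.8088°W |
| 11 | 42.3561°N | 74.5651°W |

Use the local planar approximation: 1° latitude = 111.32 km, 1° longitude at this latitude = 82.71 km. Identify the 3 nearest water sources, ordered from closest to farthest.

11, 7, 5

Distances from 42.1225°N, 74.4548°W:
5: 34.2000 km
6: 37.5822 km
7: 31.0941 km
8: 56.6306 km
9: 58.6958 km
10: 42.1601 km
11: 27.5582 km
Sorted: 11 (27.5582 km) < 7 (31.0941 km) < 5 (34.2000 km) < 6 (37.5822 km) < 10 (42.1601 km) < …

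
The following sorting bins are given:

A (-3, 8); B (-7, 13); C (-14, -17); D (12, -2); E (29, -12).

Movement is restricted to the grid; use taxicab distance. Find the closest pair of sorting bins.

A and B

Pairwise distances:
A–B: 9
A–C: 36
A–D: 25
A–E: 52
B–C: 37
B–D: 34
B–E: 61
C–D: 41
C–E: 48
D–E: 27
Closest pair: A–B at 9.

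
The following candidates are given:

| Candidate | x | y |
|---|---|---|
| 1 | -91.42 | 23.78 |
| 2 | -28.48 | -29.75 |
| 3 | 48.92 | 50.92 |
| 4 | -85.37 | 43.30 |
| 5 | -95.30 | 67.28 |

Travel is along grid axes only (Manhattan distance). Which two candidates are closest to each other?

1 and 4

Pairwise distances:
1–2: 116.47
1–3: 167.48
1–4: 25.57
1–5: 47.38
2–3: 158.07
2–4: 129.94
2–5: 163.85
3–4: 141.91
3–5: 160.58
4–5: 33.91
Closest pair: 1–4 at 25.57.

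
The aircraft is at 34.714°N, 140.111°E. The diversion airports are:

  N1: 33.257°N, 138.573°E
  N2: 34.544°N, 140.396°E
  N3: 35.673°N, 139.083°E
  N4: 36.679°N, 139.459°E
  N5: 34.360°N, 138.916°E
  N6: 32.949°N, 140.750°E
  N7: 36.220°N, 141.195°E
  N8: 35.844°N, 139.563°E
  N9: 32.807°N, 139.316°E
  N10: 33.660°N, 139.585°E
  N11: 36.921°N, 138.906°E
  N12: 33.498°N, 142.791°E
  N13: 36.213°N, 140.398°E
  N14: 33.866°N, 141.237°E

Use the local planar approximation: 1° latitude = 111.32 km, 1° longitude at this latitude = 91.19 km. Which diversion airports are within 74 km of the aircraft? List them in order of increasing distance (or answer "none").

Distances from 34.714°N, 140.111°E:
N1: √((-1.457·111.32)² + (-1.538·91.19)²) = √(26306.64710 + 19670.12421) = 214.422 km
N2: √((-0.170·111.32)² + (0.285·91.19)²) = √(358.13292 + 675.43592) = 32.149 km
N3: √((0.959·111.32)² + (-1.028·91.19)²) = √(11396.81791 + 8787.81004) = 142.073 km
N4: √((1.965·111.32)² + (-0.652·91.19)²) = √(47848.85004 + 3535.00167) = 226.680 km
N5: √((-0.354·111.32)² + (-1.195·91.19)²) = √(1552.93372 + 11874.90768) = 115.879 km
N6: √((-1.765·111.32)² + (0.639·91.19)²) = √(38604.31181 + 3395.44068) = 204.938 km
N7: √((1.506·111.32)² + (1.084·91.19)²) = √(28105.82508 + 9771.31459) = 194.621 km
N8: √((1.130·111.32)² + (-0.548·91.19)²) = √(15823.52663 + 2497.21278) = 135.354 km
N9: √((-1.907·111.32)² + (-0.795·91.19)²) = √(45065.87227 + 5255.67727) = 224.325 km
N10: √((-1.054·111.32)² + (-0.526·91.19)²) = √(13766.62927 + 2300.73140) = 126.757 km
N11: √((2.207·111.32)² + (-1.205·91.19)²) = √(60360.25442 + 12074.48247) = 269.137 km
N12: √((-1.216·111.32)² + (2.680·91.19)²) = √(18323.71571 + 59726.08108) = 279.374 km
N13: √((1.499·111.32)² + (0.287·91.19)²) = √(27845.15636 + 684.94898) = 168.909 km
N14: √((-0.848·111.32)² + (1.126·91.19)²) = √(8911.23917 + 10543.17008) = 139.479 km
Threshold 74 km: N2 (32.149 km) is within range.

N2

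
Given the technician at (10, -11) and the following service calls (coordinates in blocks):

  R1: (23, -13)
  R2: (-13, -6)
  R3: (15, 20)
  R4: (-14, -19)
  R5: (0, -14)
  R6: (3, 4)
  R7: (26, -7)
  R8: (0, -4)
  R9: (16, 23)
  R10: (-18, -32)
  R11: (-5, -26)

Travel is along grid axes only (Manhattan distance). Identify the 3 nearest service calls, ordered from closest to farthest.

R5, R1, R8

Distances from (10, -11):
R1: 15 blocks
R2: 28 blocks
R3: 36 blocks
R4: 32 blocks
R5: 13 blocks
R6: 22 blocks
R7: 20 blocks
R8: 17 blocks
R9: 40 blocks
R10: 49 blocks
R11: 30 blocks
Sorted: R5 (13 blocks) < R1 (15 blocks) < R8 (17 blocks) < R7 (20 blocks) < R6 (22 blocks) < …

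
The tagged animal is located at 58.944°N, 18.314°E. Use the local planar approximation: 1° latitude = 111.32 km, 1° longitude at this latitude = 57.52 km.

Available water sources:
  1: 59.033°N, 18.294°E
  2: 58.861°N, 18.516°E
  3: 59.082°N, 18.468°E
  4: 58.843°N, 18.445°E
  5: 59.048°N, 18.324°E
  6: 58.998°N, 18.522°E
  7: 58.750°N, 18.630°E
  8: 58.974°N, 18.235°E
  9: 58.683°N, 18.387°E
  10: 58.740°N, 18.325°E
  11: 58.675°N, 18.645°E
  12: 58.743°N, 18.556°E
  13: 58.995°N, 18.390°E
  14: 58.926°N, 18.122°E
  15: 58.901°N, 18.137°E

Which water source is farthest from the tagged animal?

11

Distances from 58.944°N, 18.314°E:
1: √((0.089·111.32)² + (-0.020·57.52)²) = √(98.15816 + 1.32342) = 9.974 km
2: √((-0.083·111.32)² + (0.202·57.52)²) = √(85.36947 + 135.00209) = 14.845 km
3: √((0.138·111.32)² + (0.154·57.52)²) = √(235.99596 + 78.46558) = 17.733 km
4: √((-0.101·111.32)² + (0.131·57.52)²) = √(126.41224 + 56.77803) = 13.535 km
5: √((0.104·111.32)² + (0.010·57.52)²) = √(134.03341 + 0.33086) = 11.592 km
6: √((0.054·111.32)² + (0.208·57.52)²) = √(36.13549 + 143.14112) = 13.389 km
7: √((-0.194·111.32)² + (0.316·57.52)²) = √(466.39067 + 330.37861) = 28.227 km
8: √((0.030·111.32)² + (-0.079·57.52)²) = √(11.15293 + 20.64866) = 5.639 km
9: √((-0.261·111.32)² + (0.073·57.52)²) = √(844.16513 + 17.63127) = 29.356 km
10: √((-0.204·111.32)² + (0.011·57.52)²) = √(515.71140 + 0.40033) = 22.718 km
11: √((-0.269·111.32)² + (0.331·57.52)²) = √(896.70782 + 362.48809) = 35.485 km
12: √((-0.201·111.32)² + (0.242·57.52)²) = √(500.65495 + 193.76195) = 26.352 km
13: √((0.051·111.32)² + (0.076·57.52)²) = √(32.23196 + 19.11019) = 7.165 km
14: √((-0.018·111.32)² + (-0.192·57.52)²) = √(4.01505 + 121.96640) = 11.224 km
15: √((-0.043·111.32)² + (-0.177·57.52)²) = √(22.91307 + 103.65358) = 11.250 km
Maximum: 11 at 35.485 km.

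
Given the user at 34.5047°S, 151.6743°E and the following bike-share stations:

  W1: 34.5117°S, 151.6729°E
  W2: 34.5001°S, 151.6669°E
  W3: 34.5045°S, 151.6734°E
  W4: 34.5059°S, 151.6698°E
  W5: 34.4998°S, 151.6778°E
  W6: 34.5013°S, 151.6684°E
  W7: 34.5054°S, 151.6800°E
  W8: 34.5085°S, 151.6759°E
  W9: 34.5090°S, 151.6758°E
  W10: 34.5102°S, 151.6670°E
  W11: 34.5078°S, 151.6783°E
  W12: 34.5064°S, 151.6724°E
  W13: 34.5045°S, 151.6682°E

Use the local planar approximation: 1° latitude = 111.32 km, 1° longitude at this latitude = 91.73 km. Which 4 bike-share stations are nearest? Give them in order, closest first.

Distances from 34.5047°S, 151.6743°E:
W1: √((-0.0070·111.32)² + (-0.0014·91.73)²) = √(0.607215 + 0.016492) = 0.7898 km
W2: √((0.0046·111.32)² + (-0.0074·91.73)²) = √(0.262218 + 0.460772) = 0.8503 km
W3: √((0.0002·111.32)² + (-0.0009·91.73)²) = √(0.000496 + 0.006816) = 0.0855 km
W4: √((-0.0012·111.32)² + (-0.0045·91.73)²) = √(0.017845 + 0.170391) = 0.4339 km
W5: √((0.0049·111.32)² + (0.0035·91.73)²) = √(0.297535 + 0.103076) = 0.6329 km
W6: √((0.0034·111.32)² + (-0.0059·91.73)²) = √(0.143253 + 0.292905) = 0.6604 km
W7: √((-0.0007·111.32)² + (0.0057·91.73)²) = √(0.006072 + 0.273384) = 0.5286 km
W8: √((-0.0038·111.32)² + (0.0016·91.73)²) = √(0.178943 + 0.021541) = 0.4478 km
W9: √((-0.0043·111.32)² + (0.0015·91.73)²) = √(0.229131 + 0.018932) = 0.4981 km
W10: √((-0.0055·111.32)² + (-0.0073·91.73)²) = √(0.374862 + 0.448403) = 0.9073 km
W11: √((-0.0031·111.32)² + (0.0040·91.73)²) = √(0.119088 + 0.134630) = 0.5037 km
W12: √((-0.0017·111.32)² + (-0.0019·91.73)²) = √(0.035813 + 0.030376) = 0.2573 km
W13: √((0.0002·111.32)² + (-0.0061·91.73)²) = √(0.000496 + 0.313100) = 0.5600 km
Sorted: W3 (0.0855 km) < W12 (0.2573 km) < W4 (0.4339 km) < W8 (0.4478 km) < W9 (0.4981 km) < W11 (0.5037 km) < …

W3, W12, W4, W8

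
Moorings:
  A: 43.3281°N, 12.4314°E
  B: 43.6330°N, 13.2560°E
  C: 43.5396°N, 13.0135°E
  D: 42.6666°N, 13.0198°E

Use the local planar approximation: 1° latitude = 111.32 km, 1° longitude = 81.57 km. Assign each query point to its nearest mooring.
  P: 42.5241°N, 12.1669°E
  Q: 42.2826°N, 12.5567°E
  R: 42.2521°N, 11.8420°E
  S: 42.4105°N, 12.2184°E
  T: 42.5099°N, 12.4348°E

P→D; Q→D; R→D; S→D; T→D

P at 42.5241°N, 12.1669°E:
  A: √((0.8040·111.32)² + (0.2645·81.57)²) = √(8010.479122 + 465.492060) = 92.0650 km
  B: √((1.1089·111.32)² + (1.0891·81.57)²) = √(15238.112034 + 7892.170167) = 152.0864 km
  C: √((1.0155·111.32)² + (0.8466·81.57)²) = √(12779.276027 + 4768.891623) = 132.4695 km
  D: √((0.1425·111.32)² + (0.8529·81.57)²) = √(251.637942 + 4840.131416) = 71.3566 km
  → nearest: D (71.3566 km)
Q at 42.2826°N, 12.5567°E:
  A: √((1.0455·111.32)² + (-0.1253·81.57)²) = √(13545.482191 + 104.463138) = 116.8330 km
  B: √((1.3504·111.32)² + (0.6993·81.57)²) = √(22598.065021 + 3253.778470) = 160.7851 km
  C: √((1.2570·111.32)² + (0.4568·81.57)²) = √(19580.192207 + 1388.395237) = 144.8053 km
  D: √((0.3840·111.32)² + (0.4631·81.57)²) = √(1827.295750 + 1426.955687) = 57.0460 km
  → nearest: D (57.0460 km)
R at 42.2521°N, 11.8420°E:
  A: √((1.0760·111.32)² + (0.5894·81.57)²) = √(14347.325059 + 2311.432352) = 129.0688 km
  B: √((1.3809·111.32)² + (1.4140·81.57)²) = √(23630.388106 + 13303.310986) = 192.1814 km
  C: √((1.2875·111.32)² + (1.1715·81.57)²) = √(20541.912300 + 9131.571216) = 172.2599 km
  D: √((0.4145·111.32)² + (1.1778·81.57)²) = √(2129.097084 + 9230.049382) = 106.5793 km
  → nearest: D (106.5793 km)
S at 42.4105°N, 12.2184°E:
  A: √((0.9176·111.32)² + (0.2130·81.57)²) = √(10434.057005 + 301.870123) = 103.6143 km
  B: √((1.2225·111.32)² + (1.0376·81.57)²) = √(18520.134268 + 7163.427186) = 160.2609 km
  C: √((1.1291·111.32)² + (0.7951·81.57)²) = √(15798.331051 + 4206.340558) = 141.4379 km
  D: √((0.2561·111.32)² + (0.8014·81.57)²) = √(812.766046 + 4273.262787) = 71.3164 km
  → nearest: D (71.3164 km)
T at 42.5099°N, 12.4348°E:
  A: √((0.8182·111.32)² + (-0.0034·81.57)²) = √(8295.935096 + 0.076916) = 91.0824 km
  B: √((1.1231·111.32)² + (0.8212·81.57)²) = √(15630.873552 + 4487.028273) = 141.8376 km
  C: √((1.0297·111.32)² + (0.5787·81.57)²) = √(13139.166643 + 2228.270390) = 123.9655 km
  D: √((0.1567·111.32)² + (0.5850·81.57)²) = √(304.287693 + 2277.050470) = 50.8069 km
  → nearest: D (50.8069 km)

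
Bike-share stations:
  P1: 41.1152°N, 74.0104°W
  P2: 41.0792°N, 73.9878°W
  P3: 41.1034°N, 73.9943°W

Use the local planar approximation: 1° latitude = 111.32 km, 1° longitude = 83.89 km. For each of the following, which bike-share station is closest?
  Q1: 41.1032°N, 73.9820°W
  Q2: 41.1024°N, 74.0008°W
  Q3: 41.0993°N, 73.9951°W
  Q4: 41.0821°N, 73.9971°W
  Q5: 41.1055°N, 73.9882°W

Q1 at 41.1032°N, 73.9820°W:
  P1: √((0.0120·111.32)² + (-0.0284·83.89)²) = √(1.784469 + 5.676192) = 2.7314 km
  P2: √((-0.0240·111.32)² + (-0.0058·83.89)²) = √(7.137874 + 0.236743) = 2.7156 km
  P3: √((0.0002·111.32)² + (-0.0123·83.89)²) = √(0.000496 + 1.064708) = 1.0321 km
  → nearest: P3 (1.0321 km)
Q2 at 41.1024°N, 74.0008°W:
  P1: √((0.0128·111.32)² + (-0.0096·83.89)²) = √(2.030329 + 0.648579) = 1.6367 km
  P2: √((-0.0232·111.32)² + (0.0130·83.89)²) = √(6.669947 + 1.189343) = 2.8034 km
  P3: √((0.0010·111.32)² + (0.0065·83.89)²) = √(0.012392 + 0.297336) = 0.5565 km
  → nearest: P3 (0.5565 km)
Q3 at 41.0993°N, 73.9951°W:
  P1: √((0.0159·111.32)² + (-0.0153·83.89)²) = √(3.132858 + 1.647416) = 2.1864 km
  P2: √((-0.0201·111.32)² + (0.0073·83.89)²) = √(5.006549 + 0.375030) = 2.3198 km
  P3: √((0.0041·111.32)² + (0.0008·83.89)²) = √(0.208312 + 0.004504) = 0.4613 km
  → nearest: P3 (0.4613 km)
Q4 at 41.0821°N, 73.9971°W:
  P1: √((0.0331·111.32)² + (-0.0133·83.89)²) = √(13.576955 + 1.244869) = 3.8499 km
  P2: √((-0.0029·111.32)² + (0.0093·83.89)²) = √(0.104218 + 0.608676) = 0.8443 km
  P3: √((0.0213·111.32)² + (0.0028·83.89)²) = √(5.622191 + 0.055174) = 2.3827 km
  → nearest: P2 (0.8443 km)
Q5 at 41.1055°N, 73.9882°W:
  P1: √((0.0097·111.32)² + (-0.0222·83.89)²) = √(1.165977 + 3.468377) = 2.1528 km
  P2: √((-0.0263·111.32)² + (0.0004·83.89)²) = √(8.571521 + 0.001126) = 2.9279 km
  P3: √((-0.0021·111.32)² + (-0.0061·83.89)²) = √(0.054649 + 0.261867) = 0.5626 km
  → nearest: P3 (0.5626 km)

Q1→P3; Q2→P3; Q3→P3; Q4→P2; Q5→P3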